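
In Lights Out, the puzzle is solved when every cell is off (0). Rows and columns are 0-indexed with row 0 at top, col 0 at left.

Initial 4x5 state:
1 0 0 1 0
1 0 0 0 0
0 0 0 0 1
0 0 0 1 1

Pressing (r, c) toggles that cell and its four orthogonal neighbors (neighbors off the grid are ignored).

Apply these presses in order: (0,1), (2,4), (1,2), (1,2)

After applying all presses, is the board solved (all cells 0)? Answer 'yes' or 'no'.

After press 1 at (0,1):
0 1 1 1 0
1 1 0 0 0
0 0 0 0 1
0 0 0 1 1

After press 2 at (2,4):
0 1 1 1 0
1 1 0 0 1
0 0 0 1 0
0 0 0 1 0

After press 3 at (1,2):
0 1 0 1 0
1 0 1 1 1
0 0 1 1 0
0 0 0 1 0

After press 4 at (1,2):
0 1 1 1 0
1 1 0 0 1
0 0 0 1 0
0 0 0 1 0

Lights still on: 8

Answer: no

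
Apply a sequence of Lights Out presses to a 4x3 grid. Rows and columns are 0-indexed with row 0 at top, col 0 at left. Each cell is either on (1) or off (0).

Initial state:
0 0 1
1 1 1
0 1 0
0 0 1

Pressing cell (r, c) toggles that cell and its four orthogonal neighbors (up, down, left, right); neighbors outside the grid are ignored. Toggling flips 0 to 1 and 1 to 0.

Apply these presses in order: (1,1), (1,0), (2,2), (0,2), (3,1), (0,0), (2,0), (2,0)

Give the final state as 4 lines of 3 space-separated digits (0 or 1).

Answer: 0 1 0
0 1 0
1 0 1
1 1 1

Derivation:
After press 1 at (1,1):
0 1 1
0 0 0
0 0 0
0 0 1

After press 2 at (1,0):
1 1 1
1 1 0
1 0 0
0 0 1

After press 3 at (2,2):
1 1 1
1 1 1
1 1 1
0 0 0

After press 4 at (0,2):
1 0 0
1 1 0
1 1 1
0 0 0

After press 5 at (3,1):
1 0 0
1 1 0
1 0 1
1 1 1

After press 6 at (0,0):
0 1 0
0 1 0
1 0 1
1 1 1

After press 7 at (2,0):
0 1 0
1 1 0
0 1 1
0 1 1

After press 8 at (2,0):
0 1 0
0 1 0
1 0 1
1 1 1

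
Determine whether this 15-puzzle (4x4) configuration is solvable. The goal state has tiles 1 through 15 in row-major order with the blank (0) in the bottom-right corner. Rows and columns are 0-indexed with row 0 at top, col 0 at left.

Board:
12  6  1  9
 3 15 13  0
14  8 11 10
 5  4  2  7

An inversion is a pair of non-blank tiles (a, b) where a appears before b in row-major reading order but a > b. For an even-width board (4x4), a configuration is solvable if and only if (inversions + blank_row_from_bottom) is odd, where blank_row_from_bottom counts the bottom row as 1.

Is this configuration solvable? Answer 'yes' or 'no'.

Answer: yes

Derivation:
Inversions: 62
Blank is in row 1 (0-indexed from top), which is row 3 counting from the bottom (bottom = 1).
62 + 3 = 65, which is odd, so the puzzle is solvable.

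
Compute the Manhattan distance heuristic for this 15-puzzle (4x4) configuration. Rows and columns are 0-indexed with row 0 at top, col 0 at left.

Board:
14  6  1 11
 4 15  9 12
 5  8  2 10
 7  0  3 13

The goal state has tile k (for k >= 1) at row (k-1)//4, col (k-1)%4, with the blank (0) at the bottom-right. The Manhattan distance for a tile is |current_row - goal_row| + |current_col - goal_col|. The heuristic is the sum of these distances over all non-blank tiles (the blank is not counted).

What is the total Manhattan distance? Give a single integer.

Tile 14: (0,0)->(3,1) = 4
Tile 6: (0,1)->(1,1) = 1
Tile 1: (0,2)->(0,0) = 2
Tile 11: (0,3)->(2,2) = 3
Tile 4: (1,0)->(0,3) = 4
Tile 15: (1,1)->(3,2) = 3
Tile 9: (1,2)->(2,0) = 3
Tile 12: (1,3)->(2,3) = 1
Tile 5: (2,0)->(1,0) = 1
Tile 8: (2,1)->(1,3) = 3
Tile 2: (2,2)->(0,1) = 3
Tile 10: (2,3)->(2,1) = 2
Tile 7: (3,0)->(1,2) = 4
Tile 3: (3,2)->(0,2) = 3
Tile 13: (3,3)->(3,0) = 3
Sum: 4 + 1 + 2 + 3 + 4 + 3 + 3 + 1 + 1 + 3 + 3 + 2 + 4 + 3 + 3 = 40

Answer: 40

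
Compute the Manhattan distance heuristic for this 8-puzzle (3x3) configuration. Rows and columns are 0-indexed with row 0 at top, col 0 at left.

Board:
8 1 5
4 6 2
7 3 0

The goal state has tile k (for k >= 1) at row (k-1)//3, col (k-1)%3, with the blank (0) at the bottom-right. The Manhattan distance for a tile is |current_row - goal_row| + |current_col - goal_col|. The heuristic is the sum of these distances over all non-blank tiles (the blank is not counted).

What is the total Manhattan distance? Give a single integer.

Answer: 12

Derivation:
Tile 8: at (0,0), goal (2,1), distance |0-2|+|0-1| = 3
Tile 1: at (0,1), goal (0,0), distance |0-0|+|1-0| = 1
Tile 5: at (0,2), goal (1,1), distance |0-1|+|2-1| = 2
Tile 4: at (1,0), goal (1,0), distance |1-1|+|0-0| = 0
Tile 6: at (1,1), goal (1,2), distance |1-1|+|1-2| = 1
Tile 2: at (1,2), goal (0,1), distance |1-0|+|2-1| = 2
Tile 7: at (2,0), goal (2,0), distance |2-2|+|0-0| = 0
Tile 3: at (2,1), goal (0,2), distance |2-0|+|1-2| = 3
Sum: 3 + 1 + 2 + 0 + 1 + 2 + 0 + 3 = 12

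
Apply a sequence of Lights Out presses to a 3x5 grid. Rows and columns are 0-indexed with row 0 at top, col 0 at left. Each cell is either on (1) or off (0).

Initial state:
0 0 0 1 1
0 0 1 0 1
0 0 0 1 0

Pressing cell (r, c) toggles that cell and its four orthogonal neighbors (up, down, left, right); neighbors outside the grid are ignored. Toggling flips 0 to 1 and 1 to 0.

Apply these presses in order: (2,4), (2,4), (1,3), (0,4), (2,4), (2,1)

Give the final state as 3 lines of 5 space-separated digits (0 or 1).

Answer: 0 0 0 1 0
0 1 0 1 0
1 1 1 1 1

Derivation:
After press 1 at (2,4):
0 0 0 1 1
0 0 1 0 0
0 0 0 0 1

After press 2 at (2,4):
0 0 0 1 1
0 0 1 0 1
0 0 0 1 0

After press 3 at (1,3):
0 0 0 0 1
0 0 0 1 0
0 0 0 0 0

After press 4 at (0,4):
0 0 0 1 0
0 0 0 1 1
0 0 0 0 0

After press 5 at (2,4):
0 0 0 1 0
0 0 0 1 0
0 0 0 1 1

After press 6 at (2,1):
0 0 0 1 0
0 1 0 1 0
1 1 1 1 1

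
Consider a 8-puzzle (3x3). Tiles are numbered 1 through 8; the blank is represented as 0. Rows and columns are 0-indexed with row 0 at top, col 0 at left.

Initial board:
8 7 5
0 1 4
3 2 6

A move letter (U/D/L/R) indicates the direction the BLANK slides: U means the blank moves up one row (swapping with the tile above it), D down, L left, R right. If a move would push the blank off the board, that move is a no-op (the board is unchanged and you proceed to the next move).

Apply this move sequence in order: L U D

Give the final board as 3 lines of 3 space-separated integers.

Answer: 8 7 5
0 1 4
3 2 6

Derivation:
After move 1 (L):
8 7 5
0 1 4
3 2 6

After move 2 (U):
0 7 5
8 1 4
3 2 6

After move 3 (D):
8 7 5
0 1 4
3 2 6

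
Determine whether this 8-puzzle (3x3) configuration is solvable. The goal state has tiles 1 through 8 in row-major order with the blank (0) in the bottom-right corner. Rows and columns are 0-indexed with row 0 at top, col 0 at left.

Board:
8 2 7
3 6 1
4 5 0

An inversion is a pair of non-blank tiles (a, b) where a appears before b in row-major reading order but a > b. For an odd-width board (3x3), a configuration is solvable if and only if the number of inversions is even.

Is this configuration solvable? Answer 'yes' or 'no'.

Inversions (pairs i<j in row-major order where tile[i] > tile[j] > 0): 17
17 is odd, so the puzzle is not solvable.

Answer: no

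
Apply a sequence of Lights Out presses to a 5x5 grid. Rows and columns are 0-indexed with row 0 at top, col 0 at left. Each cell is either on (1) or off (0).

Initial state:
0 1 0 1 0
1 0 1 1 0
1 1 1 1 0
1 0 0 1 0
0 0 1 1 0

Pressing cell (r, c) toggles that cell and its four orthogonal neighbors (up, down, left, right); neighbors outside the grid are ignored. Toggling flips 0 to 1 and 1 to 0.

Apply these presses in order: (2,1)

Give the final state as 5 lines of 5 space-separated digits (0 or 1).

After press 1 at (2,1):
0 1 0 1 0
1 1 1 1 0
0 0 0 1 0
1 1 0 1 0
0 0 1 1 0

Answer: 0 1 0 1 0
1 1 1 1 0
0 0 0 1 0
1 1 0 1 0
0 0 1 1 0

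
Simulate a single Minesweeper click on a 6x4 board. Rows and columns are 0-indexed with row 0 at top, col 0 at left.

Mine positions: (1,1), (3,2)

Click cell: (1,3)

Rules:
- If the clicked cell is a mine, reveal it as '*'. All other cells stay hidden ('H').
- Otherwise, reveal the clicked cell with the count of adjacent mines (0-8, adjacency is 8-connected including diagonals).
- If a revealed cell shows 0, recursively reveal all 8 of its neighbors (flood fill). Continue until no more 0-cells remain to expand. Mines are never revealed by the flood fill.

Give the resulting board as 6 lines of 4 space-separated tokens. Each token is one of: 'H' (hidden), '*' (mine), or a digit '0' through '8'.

H H 1 0
H H 1 0
H H 2 1
H H H H
H H H H
H H H H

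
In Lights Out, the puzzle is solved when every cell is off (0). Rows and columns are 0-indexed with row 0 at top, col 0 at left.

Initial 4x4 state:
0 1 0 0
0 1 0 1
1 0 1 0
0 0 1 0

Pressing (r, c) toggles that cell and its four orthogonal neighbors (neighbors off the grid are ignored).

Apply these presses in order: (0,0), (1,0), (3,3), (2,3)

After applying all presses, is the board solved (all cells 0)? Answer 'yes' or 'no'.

Answer: yes

Derivation:
After press 1 at (0,0):
1 0 0 0
1 1 0 1
1 0 1 0
0 0 1 0

After press 2 at (1,0):
0 0 0 0
0 0 0 1
0 0 1 0
0 0 1 0

After press 3 at (3,3):
0 0 0 0
0 0 0 1
0 0 1 1
0 0 0 1

After press 4 at (2,3):
0 0 0 0
0 0 0 0
0 0 0 0
0 0 0 0

Lights still on: 0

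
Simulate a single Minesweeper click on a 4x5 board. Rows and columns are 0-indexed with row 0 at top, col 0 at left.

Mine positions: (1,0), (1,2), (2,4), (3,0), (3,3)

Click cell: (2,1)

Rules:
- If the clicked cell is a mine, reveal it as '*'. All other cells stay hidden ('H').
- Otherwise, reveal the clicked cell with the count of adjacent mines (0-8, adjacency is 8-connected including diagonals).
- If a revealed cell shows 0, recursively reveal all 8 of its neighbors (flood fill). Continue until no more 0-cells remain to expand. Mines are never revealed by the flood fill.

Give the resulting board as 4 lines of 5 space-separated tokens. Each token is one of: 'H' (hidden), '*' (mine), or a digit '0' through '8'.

H H H H H
H H H H H
H 3 H H H
H H H H H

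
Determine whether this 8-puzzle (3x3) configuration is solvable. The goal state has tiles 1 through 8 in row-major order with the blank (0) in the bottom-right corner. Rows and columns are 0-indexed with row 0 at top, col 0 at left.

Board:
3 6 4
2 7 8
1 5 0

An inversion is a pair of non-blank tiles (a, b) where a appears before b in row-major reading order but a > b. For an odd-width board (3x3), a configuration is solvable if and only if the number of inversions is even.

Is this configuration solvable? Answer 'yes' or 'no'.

Answer: no

Derivation:
Inversions (pairs i<j in row-major order where tile[i] > tile[j] > 0): 13
13 is odd, so the puzzle is not solvable.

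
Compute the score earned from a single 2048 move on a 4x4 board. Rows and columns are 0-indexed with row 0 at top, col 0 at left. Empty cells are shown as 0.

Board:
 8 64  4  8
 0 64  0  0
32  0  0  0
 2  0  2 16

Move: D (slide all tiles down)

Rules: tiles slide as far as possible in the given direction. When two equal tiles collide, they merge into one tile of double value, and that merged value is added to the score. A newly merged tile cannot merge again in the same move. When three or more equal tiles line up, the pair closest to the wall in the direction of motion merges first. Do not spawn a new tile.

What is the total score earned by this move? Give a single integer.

Answer: 128

Derivation:
Slide down:
col 0: [8, 0, 32, 2] -> [0, 8, 32, 2]  score +0 (running 0)
col 1: [64, 64, 0, 0] -> [0, 0, 0, 128]  score +128 (running 128)
col 2: [4, 0, 0, 2] -> [0, 0, 4, 2]  score +0 (running 128)
col 3: [8, 0, 0, 16] -> [0, 0, 8, 16]  score +0 (running 128)
Board after move:
  0   0   0   0
  8   0   0   0
 32   0   4   8
  2 128   2  16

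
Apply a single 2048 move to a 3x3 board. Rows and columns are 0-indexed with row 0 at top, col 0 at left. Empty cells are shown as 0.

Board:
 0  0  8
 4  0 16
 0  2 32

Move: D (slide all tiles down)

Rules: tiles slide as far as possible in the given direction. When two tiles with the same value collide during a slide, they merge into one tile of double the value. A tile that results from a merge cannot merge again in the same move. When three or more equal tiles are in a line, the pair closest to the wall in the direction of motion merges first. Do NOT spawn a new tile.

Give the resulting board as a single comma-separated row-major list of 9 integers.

Answer: 0, 0, 8, 0, 0, 16, 4, 2, 32

Derivation:
Slide down:
col 0: [0, 4, 0] -> [0, 0, 4]
col 1: [0, 0, 2] -> [0, 0, 2]
col 2: [8, 16, 32] -> [8, 16, 32]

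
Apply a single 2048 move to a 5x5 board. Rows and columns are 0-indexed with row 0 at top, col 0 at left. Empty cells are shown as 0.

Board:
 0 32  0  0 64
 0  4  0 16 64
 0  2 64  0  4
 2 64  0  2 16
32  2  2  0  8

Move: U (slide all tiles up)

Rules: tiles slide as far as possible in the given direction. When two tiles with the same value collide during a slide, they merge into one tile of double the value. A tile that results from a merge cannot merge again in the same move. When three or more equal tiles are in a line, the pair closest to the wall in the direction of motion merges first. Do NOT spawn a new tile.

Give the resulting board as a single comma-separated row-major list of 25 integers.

Answer: 2, 32, 64, 16, 128, 32, 4, 2, 2, 4, 0, 2, 0, 0, 16, 0, 64, 0, 0, 8, 0, 2, 0, 0, 0

Derivation:
Slide up:
col 0: [0, 0, 0, 2, 32] -> [2, 32, 0, 0, 0]
col 1: [32, 4, 2, 64, 2] -> [32, 4, 2, 64, 2]
col 2: [0, 0, 64, 0, 2] -> [64, 2, 0, 0, 0]
col 3: [0, 16, 0, 2, 0] -> [16, 2, 0, 0, 0]
col 4: [64, 64, 4, 16, 8] -> [128, 4, 16, 8, 0]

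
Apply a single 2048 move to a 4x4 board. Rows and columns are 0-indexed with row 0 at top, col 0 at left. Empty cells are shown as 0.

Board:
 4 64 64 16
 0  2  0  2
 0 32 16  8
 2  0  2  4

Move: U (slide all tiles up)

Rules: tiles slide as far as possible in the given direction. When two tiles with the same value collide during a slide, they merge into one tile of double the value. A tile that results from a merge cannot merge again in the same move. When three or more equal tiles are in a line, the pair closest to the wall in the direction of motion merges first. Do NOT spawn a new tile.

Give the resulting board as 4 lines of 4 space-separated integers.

Slide up:
col 0: [4, 0, 0, 2] -> [4, 2, 0, 0]
col 1: [64, 2, 32, 0] -> [64, 2, 32, 0]
col 2: [64, 0, 16, 2] -> [64, 16, 2, 0]
col 3: [16, 2, 8, 4] -> [16, 2, 8, 4]

Answer:  4 64 64 16
 2  2 16  2
 0 32  2  8
 0  0  0  4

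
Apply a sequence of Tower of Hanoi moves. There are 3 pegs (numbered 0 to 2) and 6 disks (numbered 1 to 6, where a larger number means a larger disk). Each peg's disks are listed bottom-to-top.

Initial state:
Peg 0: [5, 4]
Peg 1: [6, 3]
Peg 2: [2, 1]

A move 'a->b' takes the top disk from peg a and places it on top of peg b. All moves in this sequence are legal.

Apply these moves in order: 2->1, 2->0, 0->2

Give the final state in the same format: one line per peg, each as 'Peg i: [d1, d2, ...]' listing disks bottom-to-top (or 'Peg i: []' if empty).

Answer: Peg 0: [5, 4]
Peg 1: [6, 3, 1]
Peg 2: [2]

Derivation:
After move 1 (2->1):
Peg 0: [5, 4]
Peg 1: [6, 3, 1]
Peg 2: [2]

After move 2 (2->0):
Peg 0: [5, 4, 2]
Peg 1: [6, 3, 1]
Peg 2: []

After move 3 (0->2):
Peg 0: [5, 4]
Peg 1: [6, 3, 1]
Peg 2: [2]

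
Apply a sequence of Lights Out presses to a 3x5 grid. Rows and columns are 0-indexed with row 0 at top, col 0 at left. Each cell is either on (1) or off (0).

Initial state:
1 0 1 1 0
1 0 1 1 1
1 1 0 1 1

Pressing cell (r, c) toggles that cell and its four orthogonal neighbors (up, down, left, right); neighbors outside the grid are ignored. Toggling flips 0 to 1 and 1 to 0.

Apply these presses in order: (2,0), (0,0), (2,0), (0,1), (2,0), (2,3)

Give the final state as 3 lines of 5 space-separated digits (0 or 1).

After press 1 at (2,0):
1 0 1 1 0
0 0 1 1 1
0 0 0 1 1

After press 2 at (0,0):
0 1 1 1 0
1 0 1 1 1
0 0 0 1 1

After press 3 at (2,0):
0 1 1 1 0
0 0 1 1 1
1 1 0 1 1

After press 4 at (0,1):
1 0 0 1 0
0 1 1 1 1
1 1 0 1 1

After press 5 at (2,0):
1 0 0 1 0
1 1 1 1 1
0 0 0 1 1

After press 6 at (2,3):
1 0 0 1 0
1 1 1 0 1
0 0 1 0 0

Answer: 1 0 0 1 0
1 1 1 0 1
0 0 1 0 0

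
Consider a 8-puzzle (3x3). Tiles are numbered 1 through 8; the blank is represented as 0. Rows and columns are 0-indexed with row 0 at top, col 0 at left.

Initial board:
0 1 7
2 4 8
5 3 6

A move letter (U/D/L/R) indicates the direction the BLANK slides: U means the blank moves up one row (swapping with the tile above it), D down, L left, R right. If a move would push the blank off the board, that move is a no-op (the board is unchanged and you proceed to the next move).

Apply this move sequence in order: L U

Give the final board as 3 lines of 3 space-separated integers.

Answer: 0 1 7
2 4 8
5 3 6

Derivation:
After move 1 (L):
0 1 7
2 4 8
5 3 6

After move 2 (U):
0 1 7
2 4 8
5 3 6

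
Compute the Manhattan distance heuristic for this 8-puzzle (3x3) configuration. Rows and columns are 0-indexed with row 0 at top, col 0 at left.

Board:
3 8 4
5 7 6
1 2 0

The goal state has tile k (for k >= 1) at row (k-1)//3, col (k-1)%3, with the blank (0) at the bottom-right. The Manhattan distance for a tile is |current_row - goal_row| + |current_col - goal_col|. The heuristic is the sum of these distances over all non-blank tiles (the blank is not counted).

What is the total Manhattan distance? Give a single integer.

Tile 3: (0,0)->(0,2) = 2
Tile 8: (0,1)->(2,1) = 2
Tile 4: (0,2)->(1,0) = 3
Tile 5: (1,0)->(1,1) = 1
Tile 7: (1,1)->(2,0) = 2
Tile 6: (1,2)->(1,2) = 0
Tile 1: (2,0)->(0,0) = 2
Tile 2: (2,1)->(0,1) = 2
Sum: 2 + 2 + 3 + 1 + 2 + 0 + 2 + 2 = 14

Answer: 14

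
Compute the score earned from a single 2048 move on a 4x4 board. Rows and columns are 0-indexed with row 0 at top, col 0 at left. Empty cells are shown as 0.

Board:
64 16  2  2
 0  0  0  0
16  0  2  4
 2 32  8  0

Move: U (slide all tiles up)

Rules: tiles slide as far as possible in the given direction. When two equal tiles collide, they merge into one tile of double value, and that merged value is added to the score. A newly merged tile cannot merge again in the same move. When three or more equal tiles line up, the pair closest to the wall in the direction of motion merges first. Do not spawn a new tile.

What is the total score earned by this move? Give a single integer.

Answer: 4

Derivation:
Slide up:
col 0: [64, 0, 16, 2] -> [64, 16, 2, 0]  score +0 (running 0)
col 1: [16, 0, 0, 32] -> [16, 32, 0, 0]  score +0 (running 0)
col 2: [2, 0, 2, 8] -> [4, 8, 0, 0]  score +4 (running 4)
col 3: [2, 0, 4, 0] -> [2, 4, 0, 0]  score +0 (running 4)
Board after move:
64 16  4  2
16 32  8  4
 2  0  0  0
 0  0  0  0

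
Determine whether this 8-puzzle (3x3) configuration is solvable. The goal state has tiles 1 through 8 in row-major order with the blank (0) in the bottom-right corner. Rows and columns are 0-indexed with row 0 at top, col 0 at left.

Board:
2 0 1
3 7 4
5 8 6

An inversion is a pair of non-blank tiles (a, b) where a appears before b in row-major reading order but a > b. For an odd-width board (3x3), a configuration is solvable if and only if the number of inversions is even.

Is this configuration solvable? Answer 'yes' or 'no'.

Answer: no

Derivation:
Inversions (pairs i<j in row-major order where tile[i] > tile[j] > 0): 5
5 is odd, so the puzzle is not solvable.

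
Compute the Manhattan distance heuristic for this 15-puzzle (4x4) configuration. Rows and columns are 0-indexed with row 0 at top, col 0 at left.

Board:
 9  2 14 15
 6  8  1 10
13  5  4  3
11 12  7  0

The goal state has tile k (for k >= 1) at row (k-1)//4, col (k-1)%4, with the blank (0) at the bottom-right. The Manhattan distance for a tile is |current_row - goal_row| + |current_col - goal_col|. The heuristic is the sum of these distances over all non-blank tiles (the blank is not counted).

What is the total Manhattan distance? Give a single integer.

Tile 9: (0,0)->(2,0) = 2
Tile 2: (0,1)->(0,1) = 0
Tile 14: (0,2)->(3,1) = 4
Tile 15: (0,3)->(3,2) = 4
Tile 6: (1,0)->(1,1) = 1
Tile 8: (1,1)->(1,3) = 2
Tile 1: (1,2)->(0,0) = 3
Tile 10: (1,3)->(2,1) = 3
Tile 13: (2,0)->(3,0) = 1
Tile 5: (2,1)->(1,0) = 2
Tile 4: (2,2)->(0,3) = 3
Tile 3: (2,3)->(0,2) = 3
Tile 11: (3,0)->(2,2) = 3
Tile 12: (3,1)->(2,3) = 3
Tile 7: (3,2)->(1,2) = 2
Sum: 2 + 0 + 4 + 4 + 1 + 2 + 3 + 3 + 1 + 2 + 3 + 3 + 3 + 3 + 2 = 36

Answer: 36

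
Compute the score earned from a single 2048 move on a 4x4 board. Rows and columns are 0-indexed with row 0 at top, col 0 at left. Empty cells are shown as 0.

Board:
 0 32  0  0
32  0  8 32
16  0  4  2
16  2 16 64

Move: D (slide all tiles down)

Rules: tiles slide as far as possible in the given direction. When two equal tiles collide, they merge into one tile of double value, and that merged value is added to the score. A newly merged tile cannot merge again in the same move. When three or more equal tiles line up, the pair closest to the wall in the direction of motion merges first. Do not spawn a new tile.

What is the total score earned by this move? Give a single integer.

Slide down:
col 0: [0, 32, 16, 16] -> [0, 0, 32, 32]  score +32 (running 32)
col 1: [32, 0, 0, 2] -> [0, 0, 32, 2]  score +0 (running 32)
col 2: [0, 8, 4, 16] -> [0, 8, 4, 16]  score +0 (running 32)
col 3: [0, 32, 2, 64] -> [0, 32, 2, 64]  score +0 (running 32)
Board after move:
 0  0  0  0
 0  0  8 32
32 32  4  2
32  2 16 64

Answer: 32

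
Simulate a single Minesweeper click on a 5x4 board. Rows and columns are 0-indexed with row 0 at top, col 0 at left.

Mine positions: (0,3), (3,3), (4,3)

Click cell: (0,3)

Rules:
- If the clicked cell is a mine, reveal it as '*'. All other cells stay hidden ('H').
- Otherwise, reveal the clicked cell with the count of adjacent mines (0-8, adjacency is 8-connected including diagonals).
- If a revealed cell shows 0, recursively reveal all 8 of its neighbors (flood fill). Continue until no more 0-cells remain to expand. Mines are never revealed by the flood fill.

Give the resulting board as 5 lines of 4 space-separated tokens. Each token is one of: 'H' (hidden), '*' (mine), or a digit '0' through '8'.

H H H *
H H H H
H H H H
H H H H
H H H H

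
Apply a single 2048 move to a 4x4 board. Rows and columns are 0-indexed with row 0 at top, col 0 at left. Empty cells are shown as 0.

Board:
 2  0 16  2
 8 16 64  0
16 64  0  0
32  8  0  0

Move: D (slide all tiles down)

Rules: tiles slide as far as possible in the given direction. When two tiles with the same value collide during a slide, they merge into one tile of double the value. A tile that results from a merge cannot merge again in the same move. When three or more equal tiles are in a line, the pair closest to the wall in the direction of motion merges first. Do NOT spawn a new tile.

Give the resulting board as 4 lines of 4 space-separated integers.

Answer:  2  0  0  0
 8 16  0  0
16 64 16  0
32  8 64  2

Derivation:
Slide down:
col 0: [2, 8, 16, 32] -> [2, 8, 16, 32]
col 1: [0, 16, 64, 8] -> [0, 16, 64, 8]
col 2: [16, 64, 0, 0] -> [0, 0, 16, 64]
col 3: [2, 0, 0, 0] -> [0, 0, 0, 2]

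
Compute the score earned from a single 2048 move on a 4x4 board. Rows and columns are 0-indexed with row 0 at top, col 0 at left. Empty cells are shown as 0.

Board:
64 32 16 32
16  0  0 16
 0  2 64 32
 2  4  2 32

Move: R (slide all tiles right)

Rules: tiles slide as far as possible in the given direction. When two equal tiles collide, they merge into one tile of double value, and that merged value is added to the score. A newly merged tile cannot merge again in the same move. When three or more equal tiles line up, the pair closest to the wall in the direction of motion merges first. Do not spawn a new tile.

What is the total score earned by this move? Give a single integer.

Slide right:
row 0: [64, 32, 16, 32] -> [64, 32, 16, 32]  score +0 (running 0)
row 1: [16, 0, 0, 16] -> [0, 0, 0, 32]  score +32 (running 32)
row 2: [0, 2, 64, 32] -> [0, 2, 64, 32]  score +0 (running 32)
row 3: [2, 4, 2, 32] -> [2, 4, 2, 32]  score +0 (running 32)
Board after move:
64 32 16 32
 0  0  0 32
 0  2 64 32
 2  4  2 32

Answer: 32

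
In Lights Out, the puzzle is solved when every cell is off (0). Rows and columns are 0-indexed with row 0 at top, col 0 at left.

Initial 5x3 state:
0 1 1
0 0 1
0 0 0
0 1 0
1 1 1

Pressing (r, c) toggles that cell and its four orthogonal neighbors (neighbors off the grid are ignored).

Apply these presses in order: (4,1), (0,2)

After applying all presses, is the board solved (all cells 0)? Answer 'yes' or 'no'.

Answer: yes

Derivation:
After press 1 at (4,1):
0 1 1
0 0 1
0 0 0
0 0 0
0 0 0

After press 2 at (0,2):
0 0 0
0 0 0
0 0 0
0 0 0
0 0 0

Lights still on: 0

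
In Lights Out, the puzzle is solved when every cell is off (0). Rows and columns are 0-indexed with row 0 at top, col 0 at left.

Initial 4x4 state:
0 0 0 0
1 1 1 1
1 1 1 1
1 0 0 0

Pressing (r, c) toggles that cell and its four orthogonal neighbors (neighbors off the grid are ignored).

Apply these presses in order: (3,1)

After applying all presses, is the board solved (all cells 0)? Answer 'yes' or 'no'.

Answer: no

Derivation:
After press 1 at (3,1):
0 0 0 0
1 1 1 1
1 0 1 1
0 1 1 0

Lights still on: 9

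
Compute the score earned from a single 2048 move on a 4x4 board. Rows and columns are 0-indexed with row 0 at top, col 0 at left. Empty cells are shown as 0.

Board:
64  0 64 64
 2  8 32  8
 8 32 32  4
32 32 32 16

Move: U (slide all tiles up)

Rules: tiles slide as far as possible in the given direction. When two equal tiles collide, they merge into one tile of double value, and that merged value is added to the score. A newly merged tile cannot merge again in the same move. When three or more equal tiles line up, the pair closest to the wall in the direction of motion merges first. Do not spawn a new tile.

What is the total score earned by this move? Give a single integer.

Answer: 128

Derivation:
Slide up:
col 0: [64, 2, 8, 32] -> [64, 2, 8, 32]  score +0 (running 0)
col 1: [0, 8, 32, 32] -> [8, 64, 0, 0]  score +64 (running 64)
col 2: [64, 32, 32, 32] -> [64, 64, 32, 0]  score +64 (running 128)
col 3: [64, 8, 4, 16] -> [64, 8, 4, 16]  score +0 (running 128)
Board after move:
64  8 64 64
 2 64 64  8
 8  0 32  4
32  0  0 16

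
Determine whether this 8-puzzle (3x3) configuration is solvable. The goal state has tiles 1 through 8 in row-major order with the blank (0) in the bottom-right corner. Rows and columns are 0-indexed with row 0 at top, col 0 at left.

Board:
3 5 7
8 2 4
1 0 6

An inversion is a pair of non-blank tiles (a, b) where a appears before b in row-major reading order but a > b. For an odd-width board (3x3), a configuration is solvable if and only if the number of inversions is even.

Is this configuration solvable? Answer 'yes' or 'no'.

Answer: no

Derivation:
Inversions (pairs i<j in row-major order where tile[i] > tile[j] > 0): 15
15 is odd, so the puzzle is not solvable.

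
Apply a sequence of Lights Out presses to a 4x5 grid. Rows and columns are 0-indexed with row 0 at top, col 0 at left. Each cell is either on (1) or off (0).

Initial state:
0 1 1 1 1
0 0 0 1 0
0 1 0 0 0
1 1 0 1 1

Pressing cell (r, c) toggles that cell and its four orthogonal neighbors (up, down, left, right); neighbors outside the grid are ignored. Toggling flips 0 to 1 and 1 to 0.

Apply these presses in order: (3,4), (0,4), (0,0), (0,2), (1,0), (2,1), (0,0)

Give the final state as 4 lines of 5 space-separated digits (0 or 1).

Answer: 1 0 0 1 0
1 0 1 1 1
0 0 1 0 1
1 0 0 0 0

Derivation:
After press 1 at (3,4):
0 1 1 1 1
0 0 0 1 0
0 1 0 0 1
1 1 0 0 0

After press 2 at (0,4):
0 1 1 0 0
0 0 0 1 1
0 1 0 0 1
1 1 0 0 0

After press 3 at (0,0):
1 0 1 0 0
1 0 0 1 1
0 1 0 0 1
1 1 0 0 0

After press 4 at (0,2):
1 1 0 1 0
1 0 1 1 1
0 1 0 0 1
1 1 0 0 0

After press 5 at (1,0):
0 1 0 1 0
0 1 1 1 1
1 1 0 0 1
1 1 0 0 0

After press 6 at (2,1):
0 1 0 1 0
0 0 1 1 1
0 0 1 0 1
1 0 0 0 0

After press 7 at (0,0):
1 0 0 1 0
1 0 1 1 1
0 0 1 0 1
1 0 0 0 0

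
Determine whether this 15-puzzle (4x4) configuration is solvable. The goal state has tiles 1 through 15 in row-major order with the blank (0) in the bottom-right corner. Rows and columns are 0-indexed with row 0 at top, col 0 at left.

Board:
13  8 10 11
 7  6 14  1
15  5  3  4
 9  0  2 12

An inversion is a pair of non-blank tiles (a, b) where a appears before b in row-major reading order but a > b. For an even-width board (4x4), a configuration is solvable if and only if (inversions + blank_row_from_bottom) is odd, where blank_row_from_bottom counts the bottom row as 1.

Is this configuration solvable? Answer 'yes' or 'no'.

Answer: no

Derivation:
Inversions: 65
Blank is in row 3 (0-indexed from top), which is row 1 counting from the bottom (bottom = 1).
65 + 1 = 66, which is even, so the puzzle is not solvable.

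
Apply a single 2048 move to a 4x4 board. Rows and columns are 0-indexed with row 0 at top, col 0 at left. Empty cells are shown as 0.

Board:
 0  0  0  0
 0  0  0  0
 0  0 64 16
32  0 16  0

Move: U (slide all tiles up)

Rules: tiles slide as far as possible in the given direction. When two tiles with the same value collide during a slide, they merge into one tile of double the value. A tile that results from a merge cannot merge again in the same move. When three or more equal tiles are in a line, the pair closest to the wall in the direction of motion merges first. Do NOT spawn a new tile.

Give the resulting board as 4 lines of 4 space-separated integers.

Slide up:
col 0: [0, 0, 0, 32] -> [32, 0, 0, 0]
col 1: [0, 0, 0, 0] -> [0, 0, 0, 0]
col 2: [0, 0, 64, 16] -> [64, 16, 0, 0]
col 3: [0, 0, 16, 0] -> [16, 0, 0, 0]

Answer: 32  0 64 16
 0  0 16  0
 0  0  0  0
 0  0  0  0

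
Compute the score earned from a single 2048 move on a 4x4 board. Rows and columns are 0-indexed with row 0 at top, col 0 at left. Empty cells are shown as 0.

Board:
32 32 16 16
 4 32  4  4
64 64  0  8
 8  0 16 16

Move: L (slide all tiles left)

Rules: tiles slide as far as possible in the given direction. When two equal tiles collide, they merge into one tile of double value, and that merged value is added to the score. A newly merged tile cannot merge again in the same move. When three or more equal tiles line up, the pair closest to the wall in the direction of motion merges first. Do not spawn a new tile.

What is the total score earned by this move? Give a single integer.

Slide left:
row 0: [32, 32, 16, 16] -> [64, 32, 0, 0]  score +96 (running 96)
row 1: [4, 32, 4, 4] -> [4, 32, 8, 0]  score +8 (running 104)
row 2: [64, 64, 0, 8] -> [128, 8, 0, 0]  score +128 (running 232)
row 3: [8, 0, 16, 16] -> [8, 32, 0, 0]  score +32 (running 264)
Board after move:
 64  32   0   0
  4  32   8   0
128   8   0   0
  8  32   0   0

Answer: 264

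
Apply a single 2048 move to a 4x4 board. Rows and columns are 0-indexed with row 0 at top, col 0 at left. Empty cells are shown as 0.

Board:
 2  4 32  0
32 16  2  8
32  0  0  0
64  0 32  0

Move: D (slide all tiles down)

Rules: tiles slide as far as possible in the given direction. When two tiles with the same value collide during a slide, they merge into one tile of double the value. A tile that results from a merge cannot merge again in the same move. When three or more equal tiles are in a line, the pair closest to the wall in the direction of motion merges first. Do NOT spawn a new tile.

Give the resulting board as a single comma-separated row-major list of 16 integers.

Slide down:
col 0: [2, 32, 32, 64] -> [0, 2, 64, 64]
col 1: [4, 16, 0, 0] -> [0, 0, 4, 16]
col 2: [32, 2, 0, 32] -> [0, 32, 2, 32]
col 3: [0, 8, 0, 0] -> [0, 0, 0, 8]

Answer: 0, 0, 0, 0, 2, 0, 32, 0, 64, 4, 2, 0, 64, 16, 32, 8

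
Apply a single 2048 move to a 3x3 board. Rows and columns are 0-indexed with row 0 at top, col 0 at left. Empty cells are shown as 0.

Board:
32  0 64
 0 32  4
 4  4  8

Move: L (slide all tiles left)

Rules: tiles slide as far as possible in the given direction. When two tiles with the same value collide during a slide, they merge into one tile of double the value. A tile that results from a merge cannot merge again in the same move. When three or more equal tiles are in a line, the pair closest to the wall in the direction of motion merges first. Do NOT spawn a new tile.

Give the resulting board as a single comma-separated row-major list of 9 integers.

Answer: 32, 64, 0, 32, 4, 0, 8, 8, 0

Derivation:
Slide left:
row 0: [32, 0, 64] -> [32, 64, 0]
row 1: [0, 32, 4] -> [32, 4, 0]
row 2: [4, 4, 8] -> [8, 8, 0]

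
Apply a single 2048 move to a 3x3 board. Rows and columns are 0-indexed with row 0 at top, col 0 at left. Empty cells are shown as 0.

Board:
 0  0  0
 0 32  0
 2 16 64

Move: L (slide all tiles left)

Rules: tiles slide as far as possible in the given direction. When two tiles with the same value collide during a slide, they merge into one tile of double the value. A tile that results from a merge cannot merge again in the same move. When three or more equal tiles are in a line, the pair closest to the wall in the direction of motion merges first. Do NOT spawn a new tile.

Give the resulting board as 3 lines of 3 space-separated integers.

Answer:  0  0  0
32  0  0
 2 16 64

Derivation:
Slide left:
row 0: [0, 0, 0] -> [0, 0, 0]
row 1: [0, 32, 0] -> [32, 0, 0]
row 2: [2, 16, 64] -> [2, 16, 64]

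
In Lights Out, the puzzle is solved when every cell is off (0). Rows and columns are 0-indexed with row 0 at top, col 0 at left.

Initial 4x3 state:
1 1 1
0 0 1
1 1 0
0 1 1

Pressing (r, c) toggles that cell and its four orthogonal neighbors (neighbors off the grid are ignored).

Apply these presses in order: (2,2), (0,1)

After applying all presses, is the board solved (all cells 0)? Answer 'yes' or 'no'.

After press 1 at (2,2):
1 1 1
0 0 0
1 0 1
0 1 0

After press 2 at (0,1):
0 0 0
0 1 0
1 0 1
0 1 0

Lights still on: 4

Answer: no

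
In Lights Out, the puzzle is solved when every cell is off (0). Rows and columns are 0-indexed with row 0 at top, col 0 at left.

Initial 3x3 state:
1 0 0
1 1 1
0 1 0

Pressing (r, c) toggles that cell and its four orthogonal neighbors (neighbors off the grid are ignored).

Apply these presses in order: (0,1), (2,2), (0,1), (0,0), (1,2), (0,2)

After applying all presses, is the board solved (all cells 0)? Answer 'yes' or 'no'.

After press 1 at (0,1):
0 1 1
1 0 1
0 1 0

After press 2 at (2,2):
0 1 1
1 0 0
0 0 1

After press 3 at (0,1):
1 0 0
1 1 0
0 0 1

After press 4 at (0,0):
0 1 0
0 1 0
0 0 1

After press 5 at (1,2):
0 1 1
0 0 1
0 0 0

After press 6 at (0,2):
0 0 0
0 0 0
0 0 0

Lights still on: 0

Answer: yes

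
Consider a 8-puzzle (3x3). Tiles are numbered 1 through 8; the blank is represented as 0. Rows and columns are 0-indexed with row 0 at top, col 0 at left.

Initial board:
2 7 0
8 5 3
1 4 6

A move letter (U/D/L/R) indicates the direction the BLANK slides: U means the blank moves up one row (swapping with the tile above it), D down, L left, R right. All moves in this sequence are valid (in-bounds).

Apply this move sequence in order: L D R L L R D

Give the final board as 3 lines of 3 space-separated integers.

Answer: 2 5 7
8 4 3
1 0 6

Derivation:
After move 1 (L):
2 0 7
8 5 3
1 4 6

After move 2 (D):
2 5 7
8 0 3
1 4 6

After move 3 (R):
2 5 7
8 3 0
1 4 6

After move 4 (L):
2 5 7
8 0 3
1 4 6

After move 5 (L):
2 5 7
0 8 3
1 4 6

After move 6 (R):
2 5 7
8 0 3
1 4 6

After move 7 (D):
2 5 7
8 4 3
1 0 6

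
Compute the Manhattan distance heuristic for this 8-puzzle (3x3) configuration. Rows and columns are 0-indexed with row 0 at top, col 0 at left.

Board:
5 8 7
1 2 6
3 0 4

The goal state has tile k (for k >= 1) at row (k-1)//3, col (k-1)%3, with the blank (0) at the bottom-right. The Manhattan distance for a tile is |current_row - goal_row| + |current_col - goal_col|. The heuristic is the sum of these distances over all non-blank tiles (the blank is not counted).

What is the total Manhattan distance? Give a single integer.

Tile 5: at (0,0), goal (1,1), distance |0-1|+|0-1| = 2
Tile 8: at (0,1), goal (2,1), distance |0-2|+|1-1| = 2
Tile 7: at (0,2), goal (2,0), distance |0-2|+|2-0| = 4
Tile 1: at (1,0), goal (0,0), distance |1-0|+|0-0| = 1
Tile 2: at (1,1), goal (0,1), distance |1-0|+|1-1| = 1
Tile 6: at (1,2), goal (1,2), distance |1-1|+|2-2| = 0
Tile 3: at (2,0), goal (0,2), distance |2-0|+|0-2| = 4
Tile 4: at (2,2), goal (1,0), distance |2-1|+|2-0| = 3
Sum: 2 + 2 + 4 + 1 + 1 + 0 + 4 + 3 = 17

Answer: 17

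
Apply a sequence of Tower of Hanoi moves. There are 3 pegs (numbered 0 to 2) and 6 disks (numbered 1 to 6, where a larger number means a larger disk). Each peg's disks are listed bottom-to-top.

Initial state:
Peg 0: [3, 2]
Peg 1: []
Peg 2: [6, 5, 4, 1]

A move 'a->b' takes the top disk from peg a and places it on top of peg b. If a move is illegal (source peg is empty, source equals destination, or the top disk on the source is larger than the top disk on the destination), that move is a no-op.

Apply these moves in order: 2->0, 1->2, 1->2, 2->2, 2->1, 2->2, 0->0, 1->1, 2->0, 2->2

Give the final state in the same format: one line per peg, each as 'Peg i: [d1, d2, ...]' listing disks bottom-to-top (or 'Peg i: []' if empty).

After move 1 (2->0):
Peg 0: [3, 2, 1]
Peg 1: []
Peg 2: [6, 5, 4]

After move 2 (1->2):
Peg 0: [3, 2, 1]
Peg 1: []
Peg 2: [6, 5, 4]

After move 3 (1->2):
Peg 0: [3, 2, 1]
Peg 1: []
Peg 2: [6, 5, 4]

After move 4 (2->2):
Peg 0: [3, 2, 1]
Peg 1: []
Peg 2: [6, 5, 4]

After move 5 (2->1):
Peg 0: [3, 2, 1]
Peg 1: [4]
Peg 2: [6, 5]

After move 6 (2->2):
Peg 0: [3, 2, 1]
Peg 1: [4]
Peg 2: [6, 5]

After move 7 (0->0):
Peg 0: [3, 2, 1]
Peg 1: [4]
Peg 2: [6, 5]

After move 8 (1->1):
Peg 0: [3, 2, 1]
Peg 1: [4]
Peg 2: [6, 5]

After move 9 (2->0):
Peg 0: [3, 2, 1]
Peg 1: [4]
Peg 2: [6, 5]

After move 10 (2->2):
Peg 0: [3, 2, 1]
Peg 1: [4]
Peg 2: [6, 5]

Answer: Peg 0: [3, 2, 1]
Peg 1: [4]
Peg 2: [6, 5]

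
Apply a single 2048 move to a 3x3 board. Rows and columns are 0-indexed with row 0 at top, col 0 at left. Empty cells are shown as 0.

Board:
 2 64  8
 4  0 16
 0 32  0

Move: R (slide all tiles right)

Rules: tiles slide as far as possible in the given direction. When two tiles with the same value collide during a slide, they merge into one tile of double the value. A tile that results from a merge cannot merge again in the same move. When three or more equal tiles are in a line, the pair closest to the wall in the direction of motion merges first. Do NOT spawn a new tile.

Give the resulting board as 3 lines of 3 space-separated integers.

Answer:  2 64  8
 0  4 16
 0  0 32

Derivation:
Slide right:
row 0: [2, 64, 8] -> [2, 64, 8]
row 1: [4, 0, 16] -> [0, 4, 16]
row 2: [0, 32, 0] -> [0, 0, 32]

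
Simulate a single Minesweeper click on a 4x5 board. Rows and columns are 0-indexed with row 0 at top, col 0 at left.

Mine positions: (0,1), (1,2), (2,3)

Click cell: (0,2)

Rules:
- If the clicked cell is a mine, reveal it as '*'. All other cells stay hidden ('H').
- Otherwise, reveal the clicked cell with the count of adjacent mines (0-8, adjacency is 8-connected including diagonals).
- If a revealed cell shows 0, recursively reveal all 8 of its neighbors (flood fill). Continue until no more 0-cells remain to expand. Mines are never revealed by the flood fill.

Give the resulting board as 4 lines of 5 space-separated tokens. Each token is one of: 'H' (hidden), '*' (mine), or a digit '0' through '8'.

H H 2 H H
H H H H H
H H H H H
H H H H H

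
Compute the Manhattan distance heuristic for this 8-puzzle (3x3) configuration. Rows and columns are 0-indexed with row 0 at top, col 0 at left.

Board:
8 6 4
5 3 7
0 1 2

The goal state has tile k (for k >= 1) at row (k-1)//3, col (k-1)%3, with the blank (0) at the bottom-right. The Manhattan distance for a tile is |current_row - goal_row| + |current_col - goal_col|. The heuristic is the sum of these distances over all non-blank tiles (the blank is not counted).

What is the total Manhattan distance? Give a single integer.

Answer: 20

Derivation:
Tile 8: at (0,0), goal (2,1), distance |0-2|+|0-1| = 3
Tile 6: at (0,1), goal (1,2), distance |0-1|+|1-2| = 2
Tile 4: at (0,2), goal (1,0), distance |0-1|+|2-0| = 3
Tile 5: at (1,0), goal (1,1), distance |1-1|+|0-1| = 1
Tile 3: at (1,1), goal (0,2), distance |1-0|+|1-2| = 2
Tile 7: at (1,2), goal (2,0), distance |1-2|+|2-0| = 3
Tile 1: at (2,1), goal (0,0), distance |2-0|+|1-0| = 3
Tile 2: at (2,2), goal (0,1), distance |2-0|+|2-1| = 3
Sum: 3 + 2 + 3 + 1 + 2 + 3 + 3 + 3 = 20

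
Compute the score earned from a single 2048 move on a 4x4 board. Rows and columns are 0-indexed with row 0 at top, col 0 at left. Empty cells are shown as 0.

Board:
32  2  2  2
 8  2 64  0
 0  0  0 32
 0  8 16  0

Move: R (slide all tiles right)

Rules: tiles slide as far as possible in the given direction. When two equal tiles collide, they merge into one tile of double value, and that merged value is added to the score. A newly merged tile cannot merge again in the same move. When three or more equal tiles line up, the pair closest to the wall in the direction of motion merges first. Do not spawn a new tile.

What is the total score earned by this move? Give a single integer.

Answer: 4

Derivation:
Slide right:
row 0: [32, 2, 2, 2] -> [0, 32, 2, 4]  score +4 (running 4)
row 1: [8, 2, 64, 0] -> [0, 8, 2, 64]  score +0 (running 4)
row 2: [0, 0, 0, 32] -> [0, 0, 0, 32]  score +0 (running 4)
row 3: [0, 8, 16, 0] -> [0, 0, 8, 16]  score +0 (running 4)
Board after move:
 0 32  2  4
 0  8  2 64
 0  0  0 32
 0  0  8 16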